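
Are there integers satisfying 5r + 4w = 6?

Step 1: Compute gcd(5, 4).
gcd(5, 4) = 1

Step 2: Check divisibility.
Does 1 divide 6? 6 = 1 x 6, so yes.

By the theorem on linear Diophantine equations, 5r + 4w = 6 has integer solutions if and only if gcd(5, 4) divides 6. Since 1 | 6, solutions exist.

Yes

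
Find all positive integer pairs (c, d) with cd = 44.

The positive divisors of 44 are: 1, 2, 4, 11, 22, 44.
Each divisor d gives the pair (d, 44/d):
(1, 44), (2, 22), (4, 11), (11, 4), (22, 2), (44, 1)

(1, 44), (2, 22), (4, 11), (11, 4), (22, 2), (44, 1)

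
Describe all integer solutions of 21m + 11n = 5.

Step 1: Compute gcd(21, 11) = 1.
Since 1 divides 5, solutions exist.

Step 2: Find a particular solution using extended Euclidean algorithm.
We get m₀ = -5, n₀ = 10.
Check: 21*-5 + 11*10 = 5 = 5 ✓

Step 3: Write the general solution.
m = -5 + (11/1)t = -5 + 11t
n = 10 - (21/1)t = 10 - 21t
for any integer t.

m = -5 + 11t, n = 10 - 21t for integer t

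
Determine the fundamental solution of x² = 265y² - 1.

We need x² = 265y² - 1. Try successive y:
y = 1: x² = 265·1² - 1 = 264, not a perfect square
y = 2: x² = 265·2² - 1 = 1059, not a perfect square
y = 3: x² = 265·3² - 1 = 2384, not a perfect square
...
y = 373: x² = 265·373² - 1 = 36869184 = 6072² ✓
Check: 6072² - 265·373² = 36869184 - 36869185 = -1 ✓

x = 6072, y = 373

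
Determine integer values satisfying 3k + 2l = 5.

Step 1: Check solvability.
gcd(3, 2) = 1
Since 1 divides 5, solutions exist.

Step 2: Apply extended Euclidean algorithm to find gcd.
We find integers such that 3*x0 + 2*y0 = 1

Step 3: Scale the particular solution.
Multiply by 5/1 = 5:
k = 5, l = -5

Step 4: Verify.
3*(5) + 2*(-5) = 5 = 5 ✓

k = 5, l = -5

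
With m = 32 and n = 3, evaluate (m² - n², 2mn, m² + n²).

a = m² - n² = 1024 - 9 = 1015
b = 2mn = 2·32·3 = 192
c = m² + n² = 1024 + 9 = 1033
Verify: 1015² + 192² = 1030225 + 36864 = 1067089 = 1033² ✓

(1015, 192, 1033)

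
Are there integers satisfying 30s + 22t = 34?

Step 1: Compute gcd(30, 22).
gcd(30, 22) = 2

Step 2: Check divisibility.
Does 2 divide 34? 34 = 2 x 17, so yes.

By the theorem on linear Diophantine equations, 30s + 22t = 34 has integer solutions if and only if gcd(30, 22) divides 34. Since 2 | 34, solutions exist.

Yes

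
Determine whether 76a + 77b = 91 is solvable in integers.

Step 1: Compute gcd(76, 77).
gcd(76, 77) = 1

Step 2: Check divisibility.
Does 1 divide 91? 91 = 1 x 91, so yes.

By the theorem on linear Diophantine equations, 76a + 77b = 91 has integer solutions if and only if gcd(76, 77) divides 91. Since 1 | 91, solutions exist.

Yes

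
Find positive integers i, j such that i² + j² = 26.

Search for i with 26 - i² a perfect square.
i = 1: 26 - 1² = 26 - 1 = 25 = 5² ✓
So i = 1, j = 5.

i = 1, j = 5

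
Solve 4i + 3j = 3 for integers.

Step 1: Check solvability.
gcd(4, 3) = 1
Since 1 divides 3, solutions exist.

Step 2: Apply extended Euclidean algorithm to find gcd.
We find integers such that 4*x0 + 3*y0 = 1

Step 3: Scale the particular solution.
Multiply by 3/1 = 3:
i = 3, j = -3

Step 4: Verify.
4*(3) + 3*(-3) = 3 = 3 ✓

i = 3, j = -3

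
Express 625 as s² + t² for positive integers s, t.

We need to find integers s, t > 0 such that s² + t² = 625.
Trying s = 7: t² = 625 - 7² = 625 - 49 = 576
t = 24
Check: 7² + 24² = 49 + 576 = 625 ✓

625 = 7² + 24²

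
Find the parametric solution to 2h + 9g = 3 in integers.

Step 1: Compute gcd(2, 9) = 1.
Since 1 divides 3, solutions exist.

Step 2: Find a particular solution using extended Euclidean algorithm.
We get h₀ = -12, g₀ = 3.
Check: 2*-12 + 9*3 = 3 = 3 ✓

Step 3: Write the general solution.
h = -12 + (9/1)t = -12 + 9t
g = 3 - (2/1)t = 3 - 2t
for any integer t.

h = -12 + 9t, g = 3 - 2t for integer t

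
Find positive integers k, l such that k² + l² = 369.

Search for k with 369 - k² a perfect square.
k = 12: 369 - 12² = 369 - 144 = 225 = 15² ✓
So k = 12, l = 15.

k = 12, l = 15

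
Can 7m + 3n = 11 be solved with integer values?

Step 1: Compute gcd(7, 3).
gcd(7, 3) = 1

Step 2: Check divisibility.
Does 1 divide 11? 11 = 1 x 11, so yes.

By the theorem on linear Diophantine equations, 7m + 3n = 11 has integer solutions if and only if gcd(7, 3) divides 11. Since 1 | 11, solutions exist.

Yes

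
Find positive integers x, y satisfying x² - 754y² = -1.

We need x² = 754y² - 1. Try successive y:
y = 1: x² = 754·1² - 1 = 753, not a perfect square
y = 2: x² = 754·2² - 1 = 3015, not a perfect square
y = 3: x² = 754·3² - 1 = 6785, not a perfect square
...
y = 745: x² = 754·745² - 1 = 418488849 = 20457² ✓
Check: 20457² - 754·745² = 418488849 - 418488850 = -1 ✓

x = 20457, y = 745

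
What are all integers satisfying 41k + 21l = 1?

Step 1: Compute gcd(41, 21) = 1.
Since 1 divides 1, solutions exist.

Step 2: Find a particular solution using extended Euclidean algorithm.
We get k₀ = -1, l₀ = 2.
Check: 41*-1 + 21*2 = 1 = 1 ✓

Step 3: Write the general solution.
k = -1 + (21/1)t = -1 + 21t
l = 2 - (41/1)t = 2 - 41t
for any integer t.

k = -1 + 21t, l = 2 - 41t for integer t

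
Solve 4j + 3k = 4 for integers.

Step 1: Check solvability.
gcd(4, 3) = 1
Since 1 divides 4, solutions exist.

Step 2: Apply extended Euclidean algorithm to find gcd.
We find integers such that 4*x0 + 3*y0 = 1

Step 3: Scale the particular solution.
Multiply by 4/1 = 4:
j = 4, k = -4

Step 4: Verify.
4*(4) + 3*(-4) = 4 = 4 ✓

j = 4, k = -4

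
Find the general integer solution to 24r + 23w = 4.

Step 1: Compute gcd(24, 23) = 1.
Since 1 divides 4, solutions exist.

Step 2: Find a particular solution using extended Euclidean algorithm.
We get r₀ = 4, w₀ = -4.
Check: 24*4 + 23*-4 = 4 = 4 ✓

Step 3: Write the general solution.
r = 4 + (23/1)t = 4 + 23t
w = -4 - (24/1)t = -4 - 24t
for any integer t.

r = 4 + 23t, w = -4 - 24t for integer t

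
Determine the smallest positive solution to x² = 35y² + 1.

We seek the smallest positive integers (x, y) with x² - 35y² = 1, i.e., x² = 35y² + 1.
Try successive y values:
y = 1: x² = 35·1² + 1 = 36, x = 6 ✓

Verify: 6² - 35·1² = 36 - 35 = 1 ✓

x = 6, y = 1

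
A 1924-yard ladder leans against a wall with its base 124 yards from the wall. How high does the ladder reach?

The ladder, wall, and ground form a right triangle with hypotenuse 1924 and one leg 124.
By the Pythagorean theorem: h² = 1924² - 124² = 3701776 - 15376 = 3686400
h = √3686400 = 1920 yards

1920 yards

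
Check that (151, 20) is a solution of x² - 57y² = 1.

Compute x² = 151² = 22801
Compute 57y² = 57·20² = 57·400 = 22800
x² - 57y² = 22801 - 22800 = 1
Since this equals 1, (151, 20) is a solution.

Yes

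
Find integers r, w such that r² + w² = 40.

We need to find integers r, w > 0 such that r² + w² = 40.
Trying r = 2: w² = 40 - 2² = 40 - 4 = 36
w = 6
Check: 2² + 6² = 4 + 36 = 40 ✓

40 = 2² + 6²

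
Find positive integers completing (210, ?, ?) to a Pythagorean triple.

We need the other leg and hypotenuse such that 210² + x² = c².
Take x = 1216, c = 1234: 210² + 1216² = 44100 + 1478656 = 1522756 = 1234² ✓
Triple: (210, 1216, 1234)

(210, 1216, 1234)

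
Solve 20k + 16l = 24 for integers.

Step 1: Check solvability.
gcd(20, 16) = 4
Since 4 divides 24, solutions exist.

Step 2: Apply extended Euclidean algorithm to find gcd.
We find integers such that 20*x0 + 16*y0 = 4

Step 3: Scale the particular solution.
Multiply by 24/4 = 6:
k = 6, l = -6

Step 4: Verify.
20*(6) + 16*(-6) = 24 = 24 ✓

k = 6, l = -6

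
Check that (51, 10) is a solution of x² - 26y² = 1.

Compute x² = 51² = 2601
Compute 26y² = 26·10² = 26·100 = 2600
x² - 26y² = 2601 - 2600 = 1
Since this equals 1, (51, 10) is a solution.

Yes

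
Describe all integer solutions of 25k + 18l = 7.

Step 1: Compute gcd(25, 18) = 1.
Since 1 divides 7, solutions exist.

Step 2: Find a particular solution using extended Euclidean algorithm.
We get k₀ = -35, l₀ = 49.
Check: 25*-35 + 18*49 = 7 = 7 ✓

Step 3: Write the general solution.
k = -35 + (18/1)t = -35 + 18t
l = 49 - (25/1)t = 49 - 25t
for any integer t.

k = -35 + 18t, l = 49 - 25t for integer t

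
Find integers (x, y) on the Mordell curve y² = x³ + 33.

Try small integer x values and check whether x³ + 33 is a perfect square.
x = -2: x³ + 33 = -2³ + 33 = -8 + 33 = 25
Is 25 a perfect square? 5² = 25 ✓
So (x, y) = (-2, 5) is a solution.

x = -2, y = 5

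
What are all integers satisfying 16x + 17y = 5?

Step 1: Compute gcd(16, 17) = 1.
Since 1 divides 5, solutions exist.

Step 2: Find a particular solution using extended Euclidean algorithm.
We get x₀ = -5, y₀ = 5.
Check: 16*-5 + 17*5 = 5 = 5 ✓

Step 3: Write the general solution.
x = -5 + (17/1)t = -5 + 17t
y = 5 - (16/1)t = 5 - 16t
for any integer t.

x = -5 + 17t, y = 5 - 16t for integer t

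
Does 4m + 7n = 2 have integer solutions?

Step 1: Compute gcd(4, 7).
gcd(4, 7) = 1

Step 2: Check divisibility.
Does 1 divide 2? 2 = 1 x 2, so yes.

By the theorem on linear Diophantine equations, 4m + 7n = 2 has integer solutions if and only if gcd(4, 7) divides 2. Since 1 | 2, solutions exist.

Yes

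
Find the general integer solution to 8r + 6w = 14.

Step 1: Compute gcd(8, 6) = 2.
Since 2 divides 14, solutions exist.

Step 2: Find a particular solution using extended Euclidean algorithm.
We get r₀ = 7, w₀ = -7.
Check: 8*7 + 6*-7 = 14 = 14 ✓

Step 3: Write the general solution.
r = 7 + (6/2)t = 7 + 3t
w = -7 - (8/2)t = -7 - 4t
for any integer t.

r = 7 + 3t, w = -7 - 4t for integer t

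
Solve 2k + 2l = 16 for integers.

Step 1: Check solvability.
gcd(2, 2) = 2
Since 2 divides 16, solutions exist.

Step 2: Apply extended Euclidean algorithm to find gcd.
We find integers such that 2*x0 + 2*y0 = 2

Step 3: Scale the particular solution.
Multiply by 16/2 = 8:
k = 0, l = 8

Step 4: Verify.
2*(0) + 2*(8) = 16 = 16 ✓

k = 0, l = 8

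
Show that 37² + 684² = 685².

Compute a² + b² = 37² + 684² = 1369 + 467856 = 469225
Compute c² = 685² = 469225
Since 469225 = 469225, confirmed.

Yes, it is a Pythagorean triple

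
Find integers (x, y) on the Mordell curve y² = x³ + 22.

Try small integer x values and check whether x³ + 22 is a perfect square.
x = 3: x³ + 22 = 3³ + 22 = 27 + 22 = 49
Is 49 a perfect square? 7² = 49 ✓
So (x, y) = (3, 7) is a solution.

x = 3, y = 7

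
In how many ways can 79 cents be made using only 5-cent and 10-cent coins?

We need non-negative integers (x, y) with 5x + 10y = 79.
For each x from 0 to 15, check if (79 - 5x) is a non-negative multiple of 10.
Solutions (x, y): none
Count: 0

0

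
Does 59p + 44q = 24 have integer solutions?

Step 1: Compute gcd(59, 44).
gcd(59, 44) = 1

Step 2: Check divisibility.
Does 1 divide 24? 24 = 1 x 24, so yes.

By the theorem on linear Diophantine equations, 59p + 44q = 24 has integer solutions if and only if gcd(59, 44) divides 24. Since 1 | 24, solutions exist.

Yes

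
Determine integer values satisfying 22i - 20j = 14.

Step 1: Check solvability.
gcd(22, 20) = 2
Since 2 divides 14, solutions exist.

Step 2: Apply extended Euclidean algorithm to find gcd.
We find integers such that 22*x0 + 20*y0 = 2

Step 3: Scale the particular solution.
Multiply by 14/2 = 7:
i = 7, j = 7

Step 4: Verify.
22*(7) - 20*(7) = 14 = 14 ✓

i = 7, j = 7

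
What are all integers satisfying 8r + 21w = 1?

Step 1: Compute gcd(8, 21) = 1.
Since 1 divides 1, solutions exist.

Step 2: Find a particular solution using extended Euclidean algorithm.
We get r₀ = 8, w₀ = -3.
Check: 8*8 + 21*-3 = 1 = 1 ✓

Step 3: Write the general solution.
r = 8 + (21/1)t = 8 + 21t
w = -3 - (8/1)t = -3 - 8t
for any integer t.

r = 8 + 21t, w = -3 - 8t for integer t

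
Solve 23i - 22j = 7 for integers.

Step 1: Check solvability.
gcd(23, 22) = 1
Since 1 divides 7, solutions exist.

Step 2: Apply extended Euclidean algorithm to find gcd.
We find integers such that 23*x0 + 22*y0 = 1

Step 3: Scale the particular solution.
Multiply by 7/1 = 7:
i = 7, j = 7

Step 4: Verify.
23*(7) - 22*(7) = 7 = 7 ✓

i = 7, j = 7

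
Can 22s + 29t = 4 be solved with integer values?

Step 1: Compute gcd(22, 29).
gcd(22, 29) = 1

Step 2: Check divisibility.
Does 1 divide 4? 4 = 1 x 4, so yes.

By the theorem on linear Diophantine equations, 22s + 29t = 4 has integer solutions if and only if gcd(22, 29) divides 4. Since 1 | 4, solutions exist.

Yes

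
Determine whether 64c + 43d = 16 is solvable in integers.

Step 1: Compute gcd(64, 43).
gcd(64, 43) = 1

Step 2: Check divisibility.
Does 1 divide 16? 16 = 1 x 16, so yes.

By the theorem on linear Diophantine equations, 64c + 43d = 16 has integer solutions if and only if gcd(64, 43) divides 16. Since 1 | 16, solutions exist.

Yes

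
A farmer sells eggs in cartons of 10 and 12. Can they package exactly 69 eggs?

We need non-negative a, b with 10a + 12b = 69.
gcd(10, 12) = 2, and 2 does not divide 69.
No integer solutions exist.

No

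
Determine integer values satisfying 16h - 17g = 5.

Step 1: Check solvability.
gcd(16, 17) = 1
Since 1 divides 5, solutions exist.

Step 2: Apply extended Euclidean algorithm to find gcd.
We find integers such that 16*x0 + 17*y0 = 1

Step 3: Scale the particular solution.
Multiply by 5/1 = 5:
h = -5, g = -5

Step 4: Verify.
16*(-5) - 17*(-5) = 5 = 5 ✓

h = -5, g = -5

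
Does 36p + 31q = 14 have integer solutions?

Step 1: Compute gcd(36, 31).
gcd(36, 31) = 1

Step 2: Check divisibility.
Does 1 divide 14? 14 = 1 x 14, so yes.

By the theorem on linear Diophantine equations, 36p + 31q = 14 has integer solutions if and only if gcd(36, 31) divides 14. Since 1 | 14, solutions exist.

Yes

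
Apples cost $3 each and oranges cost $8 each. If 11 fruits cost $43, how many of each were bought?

Let a = apples, o = oranges.
a + o = 11
3a + 8o = 43
Substitute o = 11 - a:
3a + 8(11 - a) = 43
(3 - 8)a = 43 - 88
-5a = -45
a = 9, o = 11 - 9 = 2

Apples: 9, Oranges: 2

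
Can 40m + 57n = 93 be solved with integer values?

Step 1: Compute gcd(40, 57).
gcd(40, 57) = 1

Step 2: Check divisibility.
Does 1 divide 93? 93 = 1 x 93, so yes.

By the theorem on linear Diophantine equations, 40m + 57n = 93 has integer solutions if and only if gcd(40, 57) divides 93. Since 1 | 93, solutions exist.

Yes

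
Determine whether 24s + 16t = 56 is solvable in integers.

Step 1: Compute gcd(24, 16).
gcd(24, 16) = 8

Step 2: Check divisibility.
Does 8 divide 56? 56 = 8 x 7, so yes.

By the theorem on linear Diophantine equations, 24s + 16t = 56 has integer solutions if and only if gcd(24, 16) divides 56. Since 8 | 56, solutions exist.

Yes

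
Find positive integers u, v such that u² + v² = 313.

Search for u with 313 - u² a perfect square.
u = 12: 313 - 12² = 313 - 144 = 169 = 13² ✓
So u = 12, v = 13.

u = 12, v = 13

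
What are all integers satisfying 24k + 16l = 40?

Step 1: Compute gcd(24, 16) = 8.
Since 8 divides 40, solutions exist.

Step 2: Find a particular solution using extended Euclidean algorithm.
We get k₀ = 5, l₀ = -5.
Check: 24*5 + 16*-5 = 40 = 40 ✓

Step 3: Write the general solution.
k = 5 + (16/8)t = 5 + 2t
l = -5 - (24/8)t = -5 - 3t
for any integer t.

k = 5 + 2t, l = -5 - 3t for integer t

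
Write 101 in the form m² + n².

We need to find integers m, n > 0 such that m² + n² = 101.
Trying m = 1: n² = 101 - 1² = 101 - 1 = 100
n = 10
Check: 1² + 10² = 1 + 100 = 101 ✓

101 = 1² + 10²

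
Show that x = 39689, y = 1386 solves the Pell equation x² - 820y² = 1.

Compute x² = 39689² = 1575216721
Compute 820y² = 820·1386² = 820·1920996 = 1575216720
x² - 820y² = 1575216721 - 1575216720 = 1
Since this equals 1, (39689, 1386) is a solution.

Yes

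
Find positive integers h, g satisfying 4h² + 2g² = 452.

Try small values of h and check whether (452 - 4h²)/2 is a perfect square.
h = 9: 4·9² = 324, so 2g² = 452 - 324 = 128, giving g² = 64, g = 8.
Check: 4·9² + 2·8² = 324 + 128 = 452 ✓

h = 9, g = 8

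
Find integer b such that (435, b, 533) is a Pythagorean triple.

b² = c² - a² = 533² - 435² = 284089 - 189225 = 94864
b = sqrt(94864) = 308

308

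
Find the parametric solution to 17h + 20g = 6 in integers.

Step 1: Compute gcd(17, 20) = 1.
Since 1 divides 6, solutions exist.

Step 2: Find a particular solution using extended Euclidean algorithm.
We get h₀ = -42, g₀ = 36.
Check: 17*-42 + 20*36 = 6 = 6 ✓

Step 3: Write the general solution.
h = -42 + (20/1)t = -42 + 20t
g = 36 - (17/1)t = 36 - 17t
for any integer t.

h = -42 + 20t, g = 36 - 17t for integer t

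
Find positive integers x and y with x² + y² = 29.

We need to find integers x, y > 0 such that x² + y² = 29.
Trying x = 2: y² = 29 - 2² = 29 - 4 = 25
y = 5
Check: 2² + 5² = 4 + 25 = 29 ✓

29 = 2² + 5²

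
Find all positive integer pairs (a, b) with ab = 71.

The positive divisors of 71 are: 1, 71.
Each divisor d gives the pair (d, 71/d):
(1, 71), (71, 1)

(1, 71), (71, 1)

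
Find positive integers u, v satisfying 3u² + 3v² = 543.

Try small values of u and check whether (543 - 3u²)/3 is a perfect square.
u = 10: 3·10² = 300, so 3v² = 543 - 300 = 243, giving v² = 81, v = 9.
Check: 3·10² + 3·9² = 300 + 243 = 543 ✓

u = 10, v = 9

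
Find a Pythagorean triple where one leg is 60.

We need the other leg and hypotenuse such that 60² + x² = c².
Take x = 11, c = 61: 60² + 11² = 3600 + 121 = 3721 = 61² ✓
Triple: (11, 60, 61)

(11, 60, 61)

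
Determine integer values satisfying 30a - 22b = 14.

Step 1: Check solvability.
gcd(30, 22) = 2
Since 2 divides 14, solutions exist.

Step 2: Apply extended Euclidean algorithm to find gcd.
We find integers such that 30*x0 + 22*y0 = 2

Step 3: Scale the particular solution.
Multiply by 14/2 = 7:
a = 21, b = 28

Step 4: Verify.
30*(21) - 22*(28) = 14 = 14 ✓

a = 21, b = 28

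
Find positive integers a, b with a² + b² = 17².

We need a² + b² = 17² = 289.
Trying: 15² + 8² = 225 + 64 = 289 ✓

(15, 8, 17)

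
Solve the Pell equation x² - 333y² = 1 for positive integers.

We seek the smallest positive integers (x, y) with x² - 333y² = 1, i.e., x² = 333y² + 1.
Try successive y values:
y = 1: x² = 333·1² + 1 = 334, not a perfect square
y = 2: x² = 333·2² + 1 = 1333, not a perfect square
y = 3: x² = 333·3² + 1 = 2998, not a perfect square
... continuing the search (or via continued fractions) ...
y = 4: x² = 333·4² + 1 = 5329, x = 73 ✓

Verify: 73² - 333·4² = 5329 - 5328 = 1 ✓

x = 73, y = 4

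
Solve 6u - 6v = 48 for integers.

Step 1: Check solvability.
gcd(6, 6) = 6
Since 6 divides 48, solutions exist.

Step 2: Apply extended Euclidean algorithm to find gcd.
We find integers such that 6*x0 + 6*y0 = 6

Step 3: Scale the particular solution.
Multiply by 48/6 = 8:
u = 0, v = -8

Step 4: Verify.
6*(0) - 6*(-8) = 48 = 48 ✓

u = 0, v = -8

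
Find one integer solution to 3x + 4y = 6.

Step 1: Check solvability.
gcd(3, 4) = 1
Since 1 divides 6, solutions exist.

Step 2: Apply extended Euclidean algorithm to find gcd.
We find integers such that 3*x0 + 4*y0 = 1

Step 3: Scale the particular solution.
Multiply by 6/1 = 6:
x = -6, y = 6

Step 4: Verify.
3*(-6) + 4*(6) = 6 = 6 ✓

x = -6, y = 6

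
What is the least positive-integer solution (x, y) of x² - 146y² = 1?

We seek the smallest positive integers (x, y) with x² - 146y² = 1, i.e., x² = 146y² + 1.
Try successive y values:
y = 1: x² = 146·1² + 1 = 147, not a perfect square
y = 2: x² = 146·2² + 1 = 585, not a perfect square
y = 3: x² = 146·3² + 1 = 1315, not a perfect square
... continuing the search (or via continued fractions) ...
y = 12: x² = 146·12² + 1 = 21025, x = 145 ✓

Verify: 145² - 146·12² = 21025 - 21024 = 1 ✓

x = 145, y = 12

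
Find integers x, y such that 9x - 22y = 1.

Step 1: Check solvability.
gcd(9, 22) = 1
Since 1 divides 1, solutions exist.

Step 2: Apply extended Euclidean algorithm to find gcd.
We find integers such that 9*x0 + 22*y0 = 1

Step 3: Scale the particular solution.
Multiply by 1/1 = 1:
x = 5, y = 2

Step 4: Verify.
9*(5) - 22*(2) = 1 = 1 ✓

x = 5, y = 2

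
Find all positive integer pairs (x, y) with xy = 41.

The positive divisors of 41 are: 1, 41.
Each divisor d gives the pair (d, 41/d):
(1, 41), (41, 1)

(1, 41), (41, 1)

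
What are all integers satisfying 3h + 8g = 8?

Step 1: Compute gcd(3, 8) = 1.
Since 1 divides 8, solutions exist.

Step 2: Find a particular solution using extended Euclidean algorithm.
We get h₀ = 24, g₀ = -8.
Check: 3*24 + 8*-8 = 8 = 8 ✓

Step 3: Write the general solution.
h = 24 + (8/1)t = 24 + 8t
g = -8 - (3/1)t = -8 - 3t
for any integer t.

h = 24 + 8t, g = -8 - 3t for integer t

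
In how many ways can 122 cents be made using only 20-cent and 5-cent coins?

We need non-negative integers (x, y) with 20x + 5y = 122.
For each x from 0 to 6, check if (122 - 20x) is a non-negative multiple of 5.
Solutions (x, y): none
Count: 0

0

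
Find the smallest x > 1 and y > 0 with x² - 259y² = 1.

We seek the smallest positive integers (x, y) with x² - 259y² = 1, i.e., x² = 259y² + 1.
Try successive y values:
y = 1: x² = 259·1² + 1 = 260, not a perfect square
y = 2: x² = 259·2² + 1 = 1037, not a perfect square
y = 3: x² = 259·3² + 1 = 2332, not a perfect square
... continuing the search (or via continued fractions) ...
y = 52644: x² = 259·52644² + 1 = 717790200625, x = 847225 ✓

Verify: 847225² - 259·52644² = 717790200625 - 717790200624 = 1 ✓

x = 847225, y = 52644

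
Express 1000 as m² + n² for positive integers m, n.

We need to find integers m, n > 0 such that m² + n² = 1000.
Trying m = 10: n² = 1000 - 10² = 1000 - 100 = 900
n = 30
Check: 10² + 30² = 100 + 900 = 1000 ✓

1000 = 10² + 30²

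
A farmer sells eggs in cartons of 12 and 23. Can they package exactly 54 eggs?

We need non-negative a, b with 12a + 23b = 54.
gcd(12, 23) = 1 divides 54, but no a in [0, 4] gives non-negative b.

No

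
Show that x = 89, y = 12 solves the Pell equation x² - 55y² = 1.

Compute x² = 89² = 7921
Compute 55y² = 55·12² = 55·144 = 7920
x² - 55y² = 7921 - 7920 = 1
Since this equals 1, (89, 12) is a solution.

Yes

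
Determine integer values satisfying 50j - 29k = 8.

Step 1: Check solvability.
gcd(50, 29) = 1
Since 1 divides 8, solutions exist.

Step 2: Apply extended Euclidean algorithm to find gcd.
We find integers such that 50*x0 + 29*y0 = 1

Step 3: Scale the particular solution.
Multiply by 8/1 = 8:
j = -88, k = -152

Step 4: Verify.
50*(-88) - 29*(-152) = 8 = 8 ✓

j = -88, k = -152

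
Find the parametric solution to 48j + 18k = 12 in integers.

Step 1: Compute gcd(48, 18) = 6.
Since 6 divides 12, solutions exist.

Step 2: Find a particular solution using extended Euclidean algorithm.
We get j₀ = -2, k₀ = 6.
Check: 48*-2 + 18*6 = 12 = 12 ✓

Step 3: Write the general solution.
j = -2 + (18/6)t = -2 + 3t
k = 6 - (48/6)t = 6 - 8t
for any integer t.

j = -2 + 3t, k = 6 - 8t for integer t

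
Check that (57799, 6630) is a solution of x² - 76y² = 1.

Compute x² = 57799² = 3340724401
Compute 76y² = 76·6630² = 76·43956900 = 3340724400
x² - 76y² = 3340724401 - 3340724400 = 1
Since this equals 1, (57799, 6630) is a solution.

Yes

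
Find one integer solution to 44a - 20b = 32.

Step 1: Check solvability.
gcd(44, 20) = 4
Since 4 divides 32, solutions exist.

Step 2: Apply extended Euclidean algorithm to find gcd.
We find integers such that 44*x0 + 20*y0 = 4

Step 3: Scale the particular solution.
Multiply by 32/4 = 8:
a = 8, b = 16

Step 4: Verify.
44*(8) - 20*(16) = 32 = 32 ✓

a = 8, b = 16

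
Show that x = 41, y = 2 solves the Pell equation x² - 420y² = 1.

Compute x² = 41² = 1681
Compute 420y² = 420·2² = 420·4 = 1680
x² - 420y² = 1681 - 1680 = 1
Since this equals 1, (41, 2) is a solution.

Yes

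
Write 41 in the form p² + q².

We need to find integers p, q > 0 such that p² + q² = 41.
Trying p = 4: q² = 41 - 4² = 41 - 16 = 25
q = 5
Check: 4² + 5² = 16 + 25 = 41 ✓

41 = 4² + 5²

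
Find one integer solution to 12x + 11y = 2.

Step 1: Check solvability.
gcd(12, 11) = 1
Since 1 divides 2, solutions exist.

Step 2: Apply extended Euclidean algorithm to find gcd.
We find integers such that 12*x0 + 11*y0 = 1

Step 3: Scale the particular solution.
Multiply by 2/1 = 2:
x = 2, y = -2

Step 4: Verify.
12*(2) + 11*(-2) = 2 = 2 ✓

x = 2, y = -2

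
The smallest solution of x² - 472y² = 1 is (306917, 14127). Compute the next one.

Solutions to x² - Dy² = 1 are generated by powers of (x₀ + y₀√D).
The next solution satisfies x₁ + y₁√472 = (x₀ + y₀√472)², giving:
x₁ = x₀² + 472y₀² = 306917² + 472·14127² = 94198044889 + 94198044888 = 188396089777
y₁ = 2x₀y₀ = 2·306917·14127 = 8671632918

Verify: 188396089777² - 472·8671632918² = 35493086643263443909729 - 35493086643263443909728 = 1 ✓

x = 188396089777, y = 8671632918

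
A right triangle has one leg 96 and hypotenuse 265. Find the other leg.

a² = c² - b² = 70225 - 9216 = 61009
a = 247

247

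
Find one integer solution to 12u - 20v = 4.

Step 1: Check solvability.
gcd(12, 20) = 4
Since 4 divides 4, solutions exist.

Step 2: Apply extended Euclidean algorithm to find gcd.
We find integers such that 12*x0 + 20*y0 = 4

Step 3: Scale the particular solution.
Multiply by 4/4 = 1:
u = 2, v = 1

Step 4: Verify.
12*(2) - 20*(1) = 4 = 4 ✓

u = 2, v = 1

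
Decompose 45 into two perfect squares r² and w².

We need to find integers r, w > 0 such that r² + w² = 45.
Trying r = 3: w² = 45 - 3² = 45 - 9 = 36
w = 6
Check: 3² + 6² = 9 + 36 = 45 ✓

45 = 3² + 6²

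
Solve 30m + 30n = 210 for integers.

Step 1: Check solvability.
gcd(30, 30) = 30
Since 30 divides 210, solutions exist.

Step 2: Apply extended Euclidean algorithm to find gcd.
We find integers such that 30*x0 + 30*y0 = 30

Step 3: Scale the particular solution.
Multiply by 210/30 = 7:
m = 0, n = 7

Step 4: Verify.
30*(0) + 30*(7) = 210 = 210 ✓

m = 0, n = 7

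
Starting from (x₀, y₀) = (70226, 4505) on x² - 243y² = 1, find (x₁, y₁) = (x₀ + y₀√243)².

Solutions to x² - Dy² = 1 are generated by powers of (x₀ + y₀√D).
The next solution satisfies x₁ + y₁√243 = (x₀ + y₀√243)², giving:
x₁ = x₀² + 243y₀² = 70226² + 243·4505² = 4931691076 + 4931691075 = 9863382151
y₁ = 2x₀y₀ = 2·70226·4505 = 632736260

Verify: 9863382151² - 243·632736260² = 97286307456665386801 - 97286307456665386800 = 1 ✓

x = 9863382151, y = 632736260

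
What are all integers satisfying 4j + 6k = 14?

Step 1: Compute gcd(4, 6) = 2.
Since 2 divides 14, solutions exist.

Step 2: Find a particular solution using extended Euclidean algorithm.
We get j₀ = -7, k₀ = 7.
Check: 4*-7 + 6*7 = 14 = 14 ✓

Step 3: Write the general solution.
j = -7 + (6/2)t = -7 + 3t
k = 7 - (4/2)t = 7 - 2t
for any integer t.

j = -7 + 3t, k = 7 - 2t for integer t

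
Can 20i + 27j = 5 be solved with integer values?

Step 1: Compute gcd(20, 27).
gcd(20, 27) = 1

Step 2: Check divisibility.
Does 1 divide 5? 5 = 1 x 5, so yes.

By the theorem on linear Diophantine equations, 20i + 27j = 5 has integer solutions if and only if gcd(20, 27) divides 5. Since 1 | 5, solutions exist.

Yes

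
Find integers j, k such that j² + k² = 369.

We need to find integers j, k > 0 such that j² + k² = 369.
Trying j = 12: k² = 369 - 12² = 369 - 144 = 225
k = 15
Check: 12² + 15² = 144 + 225 = 369 ✓

369 = 12² + 15²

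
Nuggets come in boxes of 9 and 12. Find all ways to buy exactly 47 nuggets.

We need non-negative integers (x, y) with 9x + 12y = 47.
For each x in 0..5, check if 47 - 9x is a non-negative multiple of 12.
No x yields an integer y ≥ 0.

No solution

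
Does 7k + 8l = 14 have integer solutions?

Step 1: Compute gcd(7, 8).
gcd(7, 8) = 1

Step 2: Check divisibility.
Does 1 divide 14? 14 = 1 x 14, so yes.

By the theorem on linear Diophantine equations, 7k + 8l = 14 has integer solutions if and only if gcd(7, 8) divides 14. Since 1 | 14, solutions exist.

Yes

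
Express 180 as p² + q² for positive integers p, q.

We need to find integers p, q > 0 such that p² + q² = 180.
Trying p = 6: q² = 180 - 6² = 180 - 36 = 144
q = 12
Check: 6² + 12² = 36 + 144 = 180 ✓

180 = 6² + 12²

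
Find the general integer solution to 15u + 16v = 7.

Step 1: Compute gcd(15, 16) = 1.
Since 1 divides 7, solutions exist.

Step 2: Find a particular solution using extended Euclidean algorithm.
We get u₀ = -7, v₀ = 7.
Check: 15*-7 + 16*7 = 7 = 7 ✓

Step 3: Write the general solution.
u = -7 + (16/1)t = -7 + 16t
v = 7 - (15/1)t = 7 - 15t
for any integer t.

u = -7 + 16t, v = 7 - 15t for integer t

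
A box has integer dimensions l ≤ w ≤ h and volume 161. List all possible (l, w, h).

Iterate l from 1 to ⌊161^(1/3)⌋. For each l dividing 161, iterate w ≥ l with w dividing 161/l, and set h = 161/(l·w).
Triples found (2): (1×1×161), (1×7×23)

(1×1×161), (1×7×23)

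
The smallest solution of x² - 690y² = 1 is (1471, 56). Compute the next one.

Solutions to x² - Dy² = 1 are generated by powers of (x₀ + y₀√D).
The next solution satisfies x₁ + y₁√690 = (x₀ + y₀√690)², giving:
x₁ = x₀² + 690y₀² = 1471² + 690·56² = 2163841 + 2163840 = 4327681
y₁ = 2x₀y₀ = 2·1471·56 = 164752

Verify: 4327681² - 690·164752² = 18728822837761 - 18728822837760 = 1 ✓

x = 4327681, y = 164752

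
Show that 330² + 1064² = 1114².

Compute a² + b² = 330² + 1064² = 108900 + 1132096 = 1240996
Compute c² = 1114² = 1240996
Since 1240996 = 1240996, confirmed.

Yes, it is a Pythagorean triple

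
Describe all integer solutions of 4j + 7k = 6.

Step 1: Compute gcd(4, 7) = 1.
Since 1 divides 6, solutions exist.

Step 2: Find a particular solution using extended Euclidean algorithm.
We get j₀ = 12, k₀ = -6.
Check: 4*12 + 7*-6 = 6 = 6 ✓

Step 3: Write the general solution.
j = 12 + (7/1)t = 12 + 7t
k = -6 - (4/1)t = -6 - 4t
for any integer t.

j = 12 + 7t, k = -6 - 4t for integer t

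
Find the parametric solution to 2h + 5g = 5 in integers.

Step 1: Compute gcd(2, 5) = 1.
Since 1 divides 5, solutions exist.

Step 2: Find a particular solution using extended Euclidean algorithm.
We get h₀ = -10, g₀ = 5.
Check: 2*-10 + 5*5 = 5 = 5 ✓

Step 3: Write the general solution.
h = -10 + (5/1)t = -10 + 5t
g = 5 - (2/1)t = 5 - 2t
for any integer t.

h = -10 + 5t, g = 5 - 2t for integer t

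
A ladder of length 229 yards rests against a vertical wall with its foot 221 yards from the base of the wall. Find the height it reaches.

The ladder, wall, and ground form a right triangle with hypotenuse 229 and one leg 221.
By the Pythagorean theorem: h² = 229² - 221² = 52441 - 48841 = 3600
h = √3600 = 60 yards

60 yards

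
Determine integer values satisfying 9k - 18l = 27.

Step 1: Check solvability.
gcd(9, 18) = 9
Since 9 divides 27, solutions exist.

Step 2: Apply extended Euclidean algorithm to find gcd.
We find integers such that 9*x0 + 18*y0 = 9

Step 3: Scale the particular solution.
Multiply by 27/9 = 3:
k = 3, l = 0

Step 4: Verify.
9*(3) - 18*(0) = 27 = 27 ✓

k = 3, l = 0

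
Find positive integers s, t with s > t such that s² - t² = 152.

Factor: s² - t² = (s+t)(s-t) = 152.
We need two factors of 152 with the same parity.
Use s+t = 76 and s-t = 2 (product 76·2 = 152).
Adding: 2s = 78, so s = 39.
Subtracting: 2t = 74, so t = 37.
Check: 39² - 37² = 1521 - 1369 = 152 ✓

s = 39, t = 37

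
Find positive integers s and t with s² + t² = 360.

We need to find integers s, t > 0 such that s² + t² = 360.
Trying s = 6: t² = 360 - 6² = 360 - 36 = 324
t = 18
Check: 6² + 18² = 36 + 324 = 360 ✓

360 = 6² + 18²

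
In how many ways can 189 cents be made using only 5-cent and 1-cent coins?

We need non-negative integers (x, y) with 5x + 1y = 189.
For each x from 0 to 37, check if (189 - 5x) is a non-negative multiple of 1.
Solutions (x, y): (0,189), (1,184), (2,179), (3,174), ...
Count: 38

38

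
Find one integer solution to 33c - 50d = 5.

Step 1: Check solvability.
gcd(33, 50) = 1
Since 1 divides 5, solutions exist.

Step 2: Apply extended Euclidean algorithm to find gcd.
We find integers such that 33*x0 + 50*y0 = 1

Step 3: Scale the particular solution.
Multiply by 5/1 = 5:
c = -15, d = -10

Step 4: Verify.
33*(-15) - 50*(-10) = 5 = 5 ✓

c = -15, d = -10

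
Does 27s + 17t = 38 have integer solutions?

Step 1: Compute gcd(27, 17).
gcd(27, 17) = 1

Step 2: Check divisibility.
Does 1 divide 38? 38 = 1 x 38, so yes.

By the theorem on linear Diophantine equations, 27s + 17t = 38 has integer solutions if and only if gcd(27, 17) divides 38. Since 1 | 38, solutions exist.

Yes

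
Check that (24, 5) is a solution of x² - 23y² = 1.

Compute x² = 24² = 576
Compute 23y² = 23·5² = 23·25 = 575
x² - 23y² = 576 - 575 = 1
Since this equals 1, (24, 5) is a solution.

Yes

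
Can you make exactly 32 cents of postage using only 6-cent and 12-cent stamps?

We need non-negative x, y with 6x + 12y = 32.
gcd(6, 12) = 6, and 6 does not divide 32.
No integer solutions exist, so certainly no non-negative ones.

No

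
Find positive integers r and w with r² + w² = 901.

We need to find integers r, w > 0 such that r² + w² = 901.
Trying r = 1: w² = 901 - 1² = 901 - 1 = 900
w = 30
Check: 1² + 30² = 1 + 900 = 901 ✓

901 = 1² + 30²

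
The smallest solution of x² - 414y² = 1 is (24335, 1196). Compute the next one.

Solutions to x² - Dy² = 1 are generated by powers of (x₀ + y₀√D).
The next solution satisfies x₁ + y₁√414 = (x₀ + y₀√414)², giving:
x₁ = x₀² + 414y₀² = 24335² + 414·1196² = 592192225 + 592192224 = 1184384449
y₁ = 2x₀y₀ = 2·24335·1196 = 58209320

Verify: 1184384449² - 414·58209320² = 1402766523033033601 - 1402766523033033600 = 1 ✓

x = 1184384449, y = 58209320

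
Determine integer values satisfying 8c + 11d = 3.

Step 1: Check solvability.
gcd(8, 11) = 1
Since 1 divides 3, solutions exist.

Step 2: Apply extended Euclidean algorithm to find gcd.
We find integers such that 8*x0 + 11*y0 = 1

Step 3: Scale the particular solution.
Multiply by 3/1 = 3:
c = -12, d = 9

Step 4: Verify.
8*(-12) + 11*(9) = 3 = 3 ✓

c = -12, d = 9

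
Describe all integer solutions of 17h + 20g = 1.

Step 1: Compute gcd(17, 20) = 1.
Since 1 divides 1, solutions exist.

Step 2: Find a particular solution using extended Euclidean algorithm.
We get h₀ = -7, g₀ = 6.
Check: 17*-7 + 20*6 = 1 = 1 ✓

Step 3: Write the general solution.
h = -7 + (20/1)t = -7 + 20t
g = 6 - (17/1)t = 6 - 17t
for any integer t.

h = -7 + 20t, g = 6 - 17t for integer t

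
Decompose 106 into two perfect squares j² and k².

We need to find integers j, k > 0 such that j² + k² = 106.
Trying j = 5: k² = 106 - 5² = 106 - 25 = 81
k = 9
Check: 5² + 9² = 25 + 81 = 106 ✓

106 = 5² + 9²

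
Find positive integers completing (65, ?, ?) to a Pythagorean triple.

We need the other leg and hypotenuse such that 65² + x² = c².
Take x = 72, c = 97: 65² + 72² = 4225 + 5184 = 9409 = 97² ✓
Triple: (65, 72, 97)

(65, 72, 97)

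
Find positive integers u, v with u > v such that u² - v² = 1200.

Factor: u² - v² = (u+v)(u-v) = 1200.
We need two factors of 1200 with the same parity.
Use u+v = 600 and u-v = 2 (product 600·2 = 1200).
Adding: 2u = 602, so u = 301.
Subtracting: 2v = 598, so v = 299.
Check: 301² - 299² = 90601 - 89401 = 1200 ✓

u = 301, v = 299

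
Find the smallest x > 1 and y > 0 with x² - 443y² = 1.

We seek the smallest positive integers (x, y) with x² - 443y² = 1, i.e., x² = 443y² + 1.
Try successive y values:
y = 1: x² = 443·1² + 1 = 444, not a perfect square
y = 2: x² = 443·2² + 1 = 1773, not a perfect square
y = 3: x² = 443·3² + 1 = 3988, not a perfect square
... continuing the search (or via continued fractions) ...
y = 21: x² = 443·21² + 1 = 195364, x = 442 ✓

Verify: 442² - 443·21² = 195364 - 195363 = 1 ✓

x = 442, y = 21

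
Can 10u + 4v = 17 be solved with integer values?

Step 1: Compute gcd(10, 4).
gcd(10, 4) = 2

Step 2: Check divisibility.
Does 2 divide 17? 17 = 2 x 8 + 1, so no.

By the theorem on linear Diophantine equations, 10u + 4v = 17 has integer solutions if and only if gcd(10, 4) divides 17. Since 2 does not divide 17, no solutions exist.

No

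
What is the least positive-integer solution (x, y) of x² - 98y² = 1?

We seek the smallest positive integers (x, y) with x² - 98y² = 1, i.e., x² = 98y² + 1.
Try successive y values:
y = 1: x² = 98·1² + 1 = 99, not a perfect square
y = 2: x² = 98·2² + 1 = 393, not a perfect square
y = 3: x² = 98·3² + 1 = 883, not a perfect square
... continuing the search (or via continued fractions) ...
y = 10: x² = 98·10² + 1 = 9801, x = 99 ✓

Verify: 99² - 98·10² = 9801 - 9800 = 1 ✓

x = 99, y = 10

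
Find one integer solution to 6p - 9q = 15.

Step 1: Check solvability.
gcd(6, 9) = 3
Since 3 divides 15, solutions exist.

Step 2: Apply extended Euclidean algorithm to find gcd.
We find integers such that 6*x0 + 9*y0 = 3

Step 3: Scale the particular solution.
Multiply by 15/3 = 5:
p = -5, q = -5

Step 4: Verify.
6*(-5) - 9*(-5) = 15 = 15 ✓

p = -5, q = -5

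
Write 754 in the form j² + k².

We need to find integers j, k > 0 such that j² + k² = 754.
Trying j = 5: k² = 754 - 5² = 754 - 25 = 729
k = 27
Check: 5² + 27² = 25 + 729 = 754 ✓

754 = 5² + 27²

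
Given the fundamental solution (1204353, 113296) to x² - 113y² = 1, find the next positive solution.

Solutions to x² - Dy² = 1 are generated by powers of (x₀ + y₀√D).
The next solution satisfies x₁ + y₁√113 = (x₀ + y₀√113)², giving:
x₁ = x₀² + 113y₀² = 1204353² + 113·113296² = 1450466148609 + 1450466148608 = 2900932297217
y₁ = 2x₀y₀ = 2·1204353·113296 = 272896754976

Verify: 2900932297217² - 113·272896754976² = 8415408193036700825945089 - 8415408193036700825945088 = 1 ✓

x = 2900932297217, y = 272896754976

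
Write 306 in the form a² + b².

We need to find integers a, b > 0 such that a² + b² = 306.
Trying a = 9: b² = 306 - 9² = 306 - 81 = 225
b = 15
Check: 9² + 15² = 81 + 225 = 306 ✓

306 = 9² + 15²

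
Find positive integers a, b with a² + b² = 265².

We need a² + b² = 265² = 70225.
Trying: 247² + 96² = 61009 + 9216 = 70225 ✓

(247, 96, 265)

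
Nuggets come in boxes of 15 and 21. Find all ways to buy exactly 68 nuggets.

We need non-negative integers (x, y) with 15x + 21y = 68.
For each x in 0..4, check if 68 - 15x is a non-negative multiple of 21.
No x yields an integer y ≥ 0.

No solution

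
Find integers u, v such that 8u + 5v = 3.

Step 1: Check solvability.
gcd(8, 5) = 1
Since 1 divides 3, solutions exist.

Step 2: Apply extended Euclidean algorithm to find gcd.
We find integers such that 8*x0 + 5*y0 = 1

Step 3: Scale the particular solution.
Multiply by 3/1 = 3:
u = 6, v = -9

Step 4: Verify.
8*(6) + 5*(-9) = 3 = 3 ✓

u = 6, v = -9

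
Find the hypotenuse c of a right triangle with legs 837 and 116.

c² = a² + b² = 837² + 116² = 700569 + 13456 = 714025
c = sqrt(714025) = 845

845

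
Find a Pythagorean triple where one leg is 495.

We need the other leg and hypotenuse such that 495² + x² = c².
Take x = 100, c = 505: 495² + 100² = 245025 + 10000 = 255025 = 505² ✓
Triple: (495, 100, 505)

(495, 100, 505)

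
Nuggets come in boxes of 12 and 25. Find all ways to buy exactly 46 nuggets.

We need non-negative integers (x, y) with 12x + 25y = 46.
For each x in 0..3, check if 46 - 12x is a non-negative multiple of 25.
No x yields an integer y ≥ 0.

No solution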